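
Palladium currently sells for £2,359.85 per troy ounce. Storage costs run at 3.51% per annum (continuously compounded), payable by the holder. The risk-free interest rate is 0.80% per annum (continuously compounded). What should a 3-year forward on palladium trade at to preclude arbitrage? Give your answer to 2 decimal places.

£2,685.58 per troy ounce

Net carry = r + u − y = 0.0080 + 0.0351 − 0.0000 = 0.0431
F = S·e^((r+u−y)T) = 2359.85 · e^(0.0431 × 3) = 2359.85 · e^0.12930000
= 2359.85 × 1.13803148 = £2,685.58 per troy ounce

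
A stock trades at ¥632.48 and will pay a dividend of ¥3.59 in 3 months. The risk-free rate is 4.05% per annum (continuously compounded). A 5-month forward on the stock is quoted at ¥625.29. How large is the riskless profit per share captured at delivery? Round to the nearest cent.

¥14.34 per share

PV(dividends) I = 3.59·e^(−0.0405·3/12) = 3.5538
Fair forward F* = (S − I)·e^(rT) = (632.48 − 3.5538)·e^0.016875 = 628.9262 × 1.017018 = 639.6293
Market ¥625.29 < fair 639.6293: forward underpriced → reverse cash-and-carry (short the stock, invest proceeds at r, pay the dividends, go long the forward).
Profit at T = |F_mkt − F*| = |625.29 − 639.6293| = ¥14.34 per share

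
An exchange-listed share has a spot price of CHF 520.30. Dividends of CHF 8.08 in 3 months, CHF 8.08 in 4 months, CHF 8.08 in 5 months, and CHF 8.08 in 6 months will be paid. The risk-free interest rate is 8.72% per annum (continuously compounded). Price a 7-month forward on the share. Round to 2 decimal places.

PV(dividends) I = 8.08·e^(−0.0872·3/12) + 8.08·e^(−0.0872·4/12) + 8.08·e^(−0.0872·5/12) + 8.08·e^(−0.0872·6/12)
I = 7.9058 + 7.8485 + 7.7917 + 7.7353 = 31.2813
F = (S − I)·e^(rT) = (520.30 − 31.2813) · e^(0.0872·7/12)
= 489.0187 · e^0.050867 = 489.0187 × 1.052183 = CHF 514.54

CHF 514.54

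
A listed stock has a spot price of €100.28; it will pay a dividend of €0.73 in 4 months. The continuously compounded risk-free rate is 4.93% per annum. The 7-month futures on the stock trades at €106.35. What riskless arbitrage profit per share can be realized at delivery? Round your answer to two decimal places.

PV(dividends) I = 0.73·e^(−0.0493·4/12) = 0.7181
Fair futures F* = (S − I)·e^(rT) = (100.28 − 0.7181)·e^0.028758 = 99.5619 × 1.029176 = 102.4667
Market €106.35 > fair 102.4667: forward overpriced → cash-and-carry (borrow at r, buy the stock and collect the dividends, short the forward).
Profit at T = |F_mkt − F*| = |106.35 − 102.4667| = €3.88 per share

€3.88 per share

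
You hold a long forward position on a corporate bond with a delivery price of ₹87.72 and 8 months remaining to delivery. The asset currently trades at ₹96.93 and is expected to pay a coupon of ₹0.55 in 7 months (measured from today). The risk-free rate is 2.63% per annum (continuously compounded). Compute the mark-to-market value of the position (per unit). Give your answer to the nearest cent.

PV(remaining coupons) I = 0.55·e^(−0.0263·7/12) = 0.5416
Current forward F = (S − I)·e^(rT) = (96.93 − 0.5416)·e^(0.0263·8/12) = 96.3884 × 1.017688 = 98.0933
Value (long) = (F − K)·e^(−rT) = (98.0933 − 87.72) × 0.982619 = 10.1930
Value = ₹10.19

₹10.19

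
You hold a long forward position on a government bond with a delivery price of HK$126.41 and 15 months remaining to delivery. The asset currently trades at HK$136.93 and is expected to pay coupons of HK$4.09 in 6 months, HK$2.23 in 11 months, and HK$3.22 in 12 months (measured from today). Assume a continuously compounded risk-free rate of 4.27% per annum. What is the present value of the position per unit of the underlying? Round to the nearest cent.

HK$7.86

PV(remaining coupons) I = 4.09·e^(−0.0427·6/12) + 2.23·e^(−0.0427·11/12) + 3.22·e^(−0.0427·12/12) = 9.2334
Current forward F = (S − I)·e^(rT) = (136.93 − 9.2334)·e^(0.0427·15/12) = 127.6966 × 1.054825 = 134.6976
Value (long) = (F − K)·e^(−rT) = (134.6976 − 126.41) × 0.948024 = 7.8568
Value = HK$7.86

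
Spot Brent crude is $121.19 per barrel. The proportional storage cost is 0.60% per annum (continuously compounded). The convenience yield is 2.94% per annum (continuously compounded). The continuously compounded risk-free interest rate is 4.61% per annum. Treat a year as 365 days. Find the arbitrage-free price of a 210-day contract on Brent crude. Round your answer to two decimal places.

Net carry = r + u − y = 0.0461 + 0.0060 − 0.0294 = 0.0227
F = S·e^((r+u−y)T) = 121.19 · e^(0.0227 × 210/365) = 121.19 · e^0.013060
= 121.19 × 1.013146 = $122.78 per barrel

$122.78 per barrel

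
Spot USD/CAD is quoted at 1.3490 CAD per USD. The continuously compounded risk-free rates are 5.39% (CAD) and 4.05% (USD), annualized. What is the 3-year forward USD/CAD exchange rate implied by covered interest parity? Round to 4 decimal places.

1.4043

F = S·e^((r_CAD − r_USD)T) = 1.3490 · e^((0.0539 − 0.0405) × 3)
= 1.3490 · e^0.040200 = 1.3490 × 1.041019
F = 1.4043 CAD per USD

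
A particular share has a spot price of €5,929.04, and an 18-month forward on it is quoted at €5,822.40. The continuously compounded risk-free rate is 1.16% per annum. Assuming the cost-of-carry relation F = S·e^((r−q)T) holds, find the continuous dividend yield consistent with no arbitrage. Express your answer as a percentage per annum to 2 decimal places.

From F = S·e^((r−q)T): (r − q) = ln(F/S)/T
ln(5822.40/5929.04) = ln(0.982014) = -0.018150
(r − q) = -0.018150 / (18/12) = -0.012100
q = r − ln(F/S)/T = 0.0116 + 0.012100 = 0.023700
q = 2.37%

2.37%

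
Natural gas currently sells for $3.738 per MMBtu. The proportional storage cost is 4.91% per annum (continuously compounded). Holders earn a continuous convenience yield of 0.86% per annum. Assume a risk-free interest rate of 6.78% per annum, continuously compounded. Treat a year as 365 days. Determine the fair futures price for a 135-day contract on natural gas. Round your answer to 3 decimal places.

Net carry = r + u − y = 0.0678 + 0.0491 − 0.0086 = 0.1083
F = S·e^((r+u−y)T) = 3.738 · e^(0.1083 × 135/365) = 3.738 · e^0.040056
= 3.738 × 1.040869 = $3.891 per MMBtu

$3.891 per MMBtu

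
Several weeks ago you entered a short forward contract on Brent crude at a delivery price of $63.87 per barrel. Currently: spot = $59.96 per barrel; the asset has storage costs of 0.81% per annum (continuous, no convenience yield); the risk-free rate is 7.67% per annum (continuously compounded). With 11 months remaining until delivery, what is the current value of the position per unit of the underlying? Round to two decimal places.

-$0.87 per barrel

Current fair forward for the remaining 11 months: F = S·e^((r + u)·T), (r + u) = 0.0767 + 0.0081 = 0.0848
F = 59.96 · e^(0.0848 × 11/12) = 59.96 × 1.080834 = 64.8068
Value of long forward = (F − K)·e^(−rT) = (64.8068 − 63.87) · e^(−0.0767·11/12)
= 0.9368 × 0.932106 = 0.87
Short position value = −(long value) = -$0.87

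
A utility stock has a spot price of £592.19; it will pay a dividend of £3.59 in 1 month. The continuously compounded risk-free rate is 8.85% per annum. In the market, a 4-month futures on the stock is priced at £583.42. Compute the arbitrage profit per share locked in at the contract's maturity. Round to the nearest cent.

PV(dividends) I = 3.59·e^(−0.0885·1/12) = 3.5636
Fair futures F* = (S − I)·e^(rT) = (592.19 − 3.5636)·e^0.029500 = 588.6264 × 1.029939 = 606.2493
Market £583.42 < fair 606.2493: forward underpriced → reverse cash-and-carry (short the stock, invest proceeds at r, pay the dividends, go long the forward).
Profit at T = |F_mkt − F*| = |583.42 − 606.2493| = £22.83 per share

£22.83 per share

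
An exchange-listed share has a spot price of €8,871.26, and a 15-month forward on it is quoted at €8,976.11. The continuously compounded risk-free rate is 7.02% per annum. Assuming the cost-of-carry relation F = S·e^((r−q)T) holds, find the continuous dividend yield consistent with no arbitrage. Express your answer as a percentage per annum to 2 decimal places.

From F = S·e^((r−q)T): (r − q) = ln(F/S)/T
ln(8976.11/8871.26) = ln(1.011819) = 0.011750
(r − q) = 0.011750 / (15/12) = 0.009400
q = r − ln(F/S)/T = 0.0702 − 0.009400 = 0.060800
q = 6.08%

6.08%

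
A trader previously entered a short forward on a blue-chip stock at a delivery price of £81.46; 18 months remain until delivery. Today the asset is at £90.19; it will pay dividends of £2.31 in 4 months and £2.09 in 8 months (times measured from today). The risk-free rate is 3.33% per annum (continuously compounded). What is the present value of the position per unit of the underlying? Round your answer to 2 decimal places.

PV(remaining dividends) I = 2.31·e^(−0.0333·4/12) + 2.09·e^(−0.0333·8/12) = 4.3286
Current forward F = (S − I)·e^(rT) = (90.19 − 4.3286)·e^(0.0333·18/12) = 85.8614 × 1.051219 = 90.2591
Value (long) = (F − K)·e^(−rT) = (90.2591 − 81.46) × 0.951277 = 8.3704
Short position value = −(long value) = -£8.37

-£8.37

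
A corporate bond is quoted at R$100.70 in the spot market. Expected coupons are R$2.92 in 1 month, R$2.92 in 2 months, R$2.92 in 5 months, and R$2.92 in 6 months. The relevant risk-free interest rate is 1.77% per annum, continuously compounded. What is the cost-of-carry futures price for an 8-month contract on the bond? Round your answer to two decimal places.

PV(coupons) I = 2.92·e^(−0.0177·1/12) + 2.92·e^(−0.0177·2/12) + 2.92·e^(−0.0177·5/12) + 2.92·e^(−0.0177·6/12)
I = 2.9157 + 2.9114 + 2.8985 + 2.8943 = 11.6199
F = (S − I)·e^(rT) = (100.70 − 11.6199) · e^(0.0177·8/12)
= 89.0801 · e^0.011800 = 89.0801 × 1.011870 = R$90.14

R$90.14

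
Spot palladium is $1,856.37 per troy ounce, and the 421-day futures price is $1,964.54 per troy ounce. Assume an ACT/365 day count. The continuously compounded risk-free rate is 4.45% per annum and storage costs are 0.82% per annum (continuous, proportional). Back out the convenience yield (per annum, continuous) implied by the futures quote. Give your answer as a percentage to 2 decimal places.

0.36%

F = S·e^((r+u−y)T) ⇒ (r+u−y) = ln(F/S)/T
ln(1964.54/1856.37) = 0.056635; /T ⇒ 0.049102
y = r + u − ln(F/S)/T = 0.0445 + 0.0082 − 0.049102 = 0.003598
y = 0.36%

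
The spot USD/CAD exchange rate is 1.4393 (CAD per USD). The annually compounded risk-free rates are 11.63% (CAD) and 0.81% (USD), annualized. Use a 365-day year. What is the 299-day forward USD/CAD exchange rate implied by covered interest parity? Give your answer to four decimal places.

1.5647

By covered interest parity, F = S · (1+r_CAD)^T / (1+r_USD)^T
= 1.4393 × 1.094312 / 1.006630 = 1.4393 × 1.087104
F = 1.5647 CAD per USD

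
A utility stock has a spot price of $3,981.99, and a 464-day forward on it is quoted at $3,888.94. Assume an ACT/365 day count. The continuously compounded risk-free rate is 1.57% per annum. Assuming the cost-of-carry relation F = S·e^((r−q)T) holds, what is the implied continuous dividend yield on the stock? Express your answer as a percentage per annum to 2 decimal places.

3.43%

From F = S·e^((r−q)T): (r − q) = ln(F/S)/T
ln(3888.94/3981.99) = ln(0.976632) = -0.023645
(r − q) = -0.023645 / (464/365) = -0.018600
q = r − ln(F/S)/T = 0.0157 + 0.018600 = 0.034300
q = 3.43%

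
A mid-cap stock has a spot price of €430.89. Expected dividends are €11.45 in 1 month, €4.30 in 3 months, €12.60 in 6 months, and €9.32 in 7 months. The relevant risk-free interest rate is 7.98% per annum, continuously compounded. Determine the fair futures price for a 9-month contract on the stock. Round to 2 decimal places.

PV(dividends) I = 11.45·e^(−0.0798·1/12) + 4.30·e^(−0.0798·3/12) + 12.60·e^(−0.0798·6/12) + 9.32·e^(−0.0798·7/12)
I = 11.3741 + 4.2151 + 12.1072 + 8.8961 = 36.5925
F = (S − I)·e^(rT) = (430.89 − 36.5925) · e^(0.0798·9/12)
= 394.2975 · e^0.059850 = 394.2975 × 1.061677 = €418.62

€418.62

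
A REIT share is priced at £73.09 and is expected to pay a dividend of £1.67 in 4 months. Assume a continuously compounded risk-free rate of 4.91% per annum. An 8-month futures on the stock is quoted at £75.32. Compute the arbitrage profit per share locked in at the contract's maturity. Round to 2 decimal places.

£1.50 per share

PV(dividends) I = 1.67·e^(−0.0491·4/12) = 1.6429
Fair futures F* = (S − I)·e^(rT) = (73.09 − 1.6429)·e^0.032733 = 71.4471 × 1.033275 = 73.8245
Market £75.32 > fair 73.8245: forward overpriced → cash-and-carry (borrow at r, buy the stock and collect the dividends, short the forward).
Profit at T = |F_mkt − F*| = |75.32 − 73.8245| = £1.50 per share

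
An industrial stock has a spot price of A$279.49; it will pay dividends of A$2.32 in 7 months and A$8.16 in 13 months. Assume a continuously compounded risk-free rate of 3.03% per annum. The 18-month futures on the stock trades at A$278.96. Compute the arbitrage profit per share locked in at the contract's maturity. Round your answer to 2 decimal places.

A$2.88 per share

PV(dividends) I = 2.32·e^(−0.0303·7/12) + 8.16·e^(−0.0303·13/12) = 10.1759
Fair futures F* = (S − I)·e^(rT) = (279.49 − 10.1759)·e^0.045450 = 269.3141 × 1.046499 = 281.8369
Market A$278.96 < fair 281.8369: forward underpriced → reverse cash-and-carry (short the stock, invest proceeds at r, pay the dividends, go long the forward).
Profit at T = |F_mkt − F*| = |278.96 − 281.8369| = A$2.88 per share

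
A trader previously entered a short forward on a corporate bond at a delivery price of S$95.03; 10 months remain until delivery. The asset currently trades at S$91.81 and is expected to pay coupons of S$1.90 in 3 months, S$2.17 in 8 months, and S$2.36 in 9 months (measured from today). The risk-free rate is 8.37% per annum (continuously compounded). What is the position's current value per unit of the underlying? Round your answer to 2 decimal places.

S$2.95

PV(remaining coupons) I = 1.90·e^(−0.0837·3/12) + 2.17·e^(−0.0837·8/12) + 2.36·e^(−0.0837·9/12) = 6.1293
Current forward F = (S − I)·e^(rT) = (91.81 − 6.1293)·e^(0.0837·10/12) = 85.6807 × 1.072240 = 91.8703
Value (long) = (F − K)·e^(−rT) = (91.8703 − 95.03) × 0.932627 = -2.9468
Short position value = −(long value) = S$2.95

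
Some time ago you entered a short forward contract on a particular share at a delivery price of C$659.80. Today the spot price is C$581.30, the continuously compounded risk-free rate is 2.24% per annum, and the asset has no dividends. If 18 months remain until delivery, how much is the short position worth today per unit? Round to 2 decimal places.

Current fair forward for the remaining 18 months: F = S·e^(r·T), r = 0.0224
F = 581.30 · e^(0.0224 × 18/12) = 581.30 × 1.034171 = 601.1636
Value of long forward = (F − K)·e^(−rT) = (601.1636 − 659.80) · e^(−0.0224·18/12)
= -58.6364 × 0.966958 = -56.70
Short position value = −(long value) = C$56.70

C$56.70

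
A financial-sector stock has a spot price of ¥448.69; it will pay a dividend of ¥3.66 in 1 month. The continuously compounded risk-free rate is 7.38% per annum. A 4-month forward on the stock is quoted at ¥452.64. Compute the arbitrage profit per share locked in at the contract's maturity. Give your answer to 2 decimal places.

PV(dividends) I = 3.66·e^(−0.0738·1/12) = 3.6376
Fair forward F* = (S − I)·e^(rT) = (448.69 − 3.6376)·e^0.024600 = 445.0524 × 1.024905 = 456.1364
Market ¥452.64 < fair 456.1364: forward underpriced → reverse cash-and-carry (short the stock, invest proceeds at r, pay the dividends, go long the forward).
Profit at T = |F_mkt − F*| = |452.64 − 456.1364| = ¥3.50 per share

¥3.50 per share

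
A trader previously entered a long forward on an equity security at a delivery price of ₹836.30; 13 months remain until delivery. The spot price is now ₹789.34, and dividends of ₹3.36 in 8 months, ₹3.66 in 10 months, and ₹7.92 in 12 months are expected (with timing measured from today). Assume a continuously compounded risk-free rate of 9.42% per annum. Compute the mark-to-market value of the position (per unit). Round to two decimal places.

₹20.43

PV(remaining dividends) I = 3.36·e^(−0.0942·8/12) + 3.66·e^(−0.0942·10/12) + 7.92·e^(−0.0942·12/12) = 13.7472
Current forward F = (S − I)·e^(rT) = (789.34 − 13.7472)·e^(0.0942·13/12) = 775.5928 × 1.107439 = 858.9217
Value (long) = (F − K)·e^(−rT) = (858.9217 − 836.30) × 0.902984 = 20.4270
Value = ₹20.43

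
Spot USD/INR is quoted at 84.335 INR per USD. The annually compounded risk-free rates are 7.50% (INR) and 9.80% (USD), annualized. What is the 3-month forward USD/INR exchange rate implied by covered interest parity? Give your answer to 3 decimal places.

83.890

By covered interest parity, F = S · (1+r_INR)^T / (1+r_USD)^T
= 84.335 × 1.018245 / 1.023648 = 84.335 × 0.994722
F = 83.890 INR per USD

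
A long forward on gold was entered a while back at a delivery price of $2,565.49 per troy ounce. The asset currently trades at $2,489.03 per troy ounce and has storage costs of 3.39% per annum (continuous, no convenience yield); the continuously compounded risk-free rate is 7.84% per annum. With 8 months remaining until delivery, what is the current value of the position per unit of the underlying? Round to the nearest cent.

$111.08 per troy ounce

Current fair forward for the remaining 8 months: F = S·e^((r + u)·T), (r + u) = 0.0784 + 0.0339 = 0.1123
F = 2489.03 · e^(0.1123 × 8/12) = 2489.03 × 1.07774044 = 2682.5283
Value of long forward = (F − K)·e^(−rT) = (2682.5283 − 2565.49) · e^(−0.0784·8/12)
= 117.0383 × 0.94907575 = 111.08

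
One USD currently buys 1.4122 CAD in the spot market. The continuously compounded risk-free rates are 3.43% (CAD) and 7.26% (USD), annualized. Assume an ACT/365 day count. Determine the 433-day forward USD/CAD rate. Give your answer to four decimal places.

F = S·e^((r_CAD − r_USD)T) = 1.4122 · e^((0.0343 − 0.0726) × 433/365)
= 1.4122 · e^-0.045435 = 1.4122 × 0.955582
F = 1.3495 CAD per USD

1.3495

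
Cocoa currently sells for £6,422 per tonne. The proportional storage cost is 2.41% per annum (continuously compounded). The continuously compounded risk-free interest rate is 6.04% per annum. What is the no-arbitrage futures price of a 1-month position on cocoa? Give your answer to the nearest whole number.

Net carry = r + u − y = 0.0604 + 0.0241 − 0.0000 = 0.0845
F = S·e^((r+u−y)T) = 6422 · e^(0.0845 × 1/12) = 6422 · e^0.007042
= 6422 × 1.007067 = £6,467 per tonne

£6,467 per tonne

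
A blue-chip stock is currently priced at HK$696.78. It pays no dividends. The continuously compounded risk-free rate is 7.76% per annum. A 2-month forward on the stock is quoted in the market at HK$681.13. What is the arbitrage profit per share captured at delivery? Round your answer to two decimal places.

HK$24.72 per share

Fair forward: F* = S·e^(carry·T), with carry = r = 0.0776
F* = 696.78 · e^(0.0776 × 2/12) = 696.78 · e^0.012933 = 696.78 × 1.013017 = HK$705.8500
Market HK$681.13 < fair HK$705.8500: forward underpriced → reverse cash-and-carry (short spot, go long the forward).
At maturity, profit = |F_mkt − F*| = |681.13 − 705.8500| = HK$24.72 per share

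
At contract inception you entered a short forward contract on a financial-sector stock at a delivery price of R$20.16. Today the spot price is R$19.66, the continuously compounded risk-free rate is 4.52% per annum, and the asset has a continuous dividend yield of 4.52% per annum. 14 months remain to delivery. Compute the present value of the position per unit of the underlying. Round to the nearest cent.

R$0.47

Current fair forward for the remaining 14 months: F = S·e^((r − q)·T), (r − q) = 0.0452 − 0.0452 = 0.0000
F = 19.66 · e^(0.0000 × 14/12) = 19.66 × 1.000000 = 19.6600
Value of long forward = (F − K)·e^(−rT) = (19.6600 − 20.16) · e^(−0.0452·14/12)
= -0.5000 × 0.948633 = -0.47
Short position value = −(long value) = R$0.47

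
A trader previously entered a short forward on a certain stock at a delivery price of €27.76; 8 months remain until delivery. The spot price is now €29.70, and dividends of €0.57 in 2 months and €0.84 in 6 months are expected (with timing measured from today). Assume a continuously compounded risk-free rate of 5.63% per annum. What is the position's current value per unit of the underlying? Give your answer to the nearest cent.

PV(remaining dividends) I = 0.57·e^(−0.0563·2/12) + 0.84·e^(−0.0563·6/12) = 1.3814
Current forward F = (S − I)·e^(rT) = (29.70 − 1.3814)·e^(0.0563·8/12) = 28.3186 × 1.038247 = 29.4017
Value (long) = (F − K)·e^(−rT) = (29.4017 − 27.76) × 0.963162 = 1.5812
Short position value = −(long value) = -€1.58

-€1.58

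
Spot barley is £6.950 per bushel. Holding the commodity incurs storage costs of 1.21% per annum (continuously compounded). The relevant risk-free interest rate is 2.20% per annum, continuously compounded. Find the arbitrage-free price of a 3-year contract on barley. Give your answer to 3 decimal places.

Net carry = r + u − y = 0.0220 + 0.0121 − 0.0000 = 0.0341
F = S·e^((r+u−y)T) = 6.950 · e^(0.0341 × 3) = 6.950 · e^0.102300
= 6.950 × 1.107716 = £7.699 per bushel

£7.699 per bushel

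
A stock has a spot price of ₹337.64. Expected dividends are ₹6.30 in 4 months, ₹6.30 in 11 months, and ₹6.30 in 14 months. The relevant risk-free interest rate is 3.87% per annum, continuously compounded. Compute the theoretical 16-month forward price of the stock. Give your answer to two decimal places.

₹336.23

PV(dividends) I = 6.30·e^(−0.0387·4/12) + 6.30·e^(−0.0387·11/12) + 6.30·e^(−0.0387·14/12)
I = 6.2193 + 6.0804 + 6.0219 = 18.3216
F = (S − I)·e^(rT) = (337.64 − 18.3216) · e^(0.0387·16/12)
= 319.3184 · e^0.051600 = 319.3184 × 1.052954 = ₹336.23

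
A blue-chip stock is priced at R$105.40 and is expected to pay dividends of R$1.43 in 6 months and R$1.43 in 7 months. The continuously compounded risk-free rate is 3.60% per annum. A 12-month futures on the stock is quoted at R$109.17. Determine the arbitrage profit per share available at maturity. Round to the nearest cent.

PV(dividends) I = 1.43·e^(−0.0360·6/12) + 1.43·e^(−0.0360·7/12) = 2.8048
Fair futures F* = (S − I)·e^(rT) = (105.40 − 2.8048)·e^0.036000 = 102.5952 × 1.036656 = 106.3559
Market R$109.17 > fair 106.3559: forward overpriced → cash-and-carry (borrow at r, buy the stock and collect the dividends, short the forward).
Profit at T = |F_mkt − F*| = |109.17 − 106.3559| = R$2.81 per share

R$2.81 per share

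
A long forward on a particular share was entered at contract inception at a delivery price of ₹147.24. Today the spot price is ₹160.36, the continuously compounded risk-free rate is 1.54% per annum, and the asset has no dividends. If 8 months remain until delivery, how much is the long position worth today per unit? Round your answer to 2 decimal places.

Current fair forward for the remaining 8 months: F = S·e^(r·T), r = 0.0154
F = 160.36 · e^(0.0154 × 8/12) = 160.36 × 1.010320 = 162.0149
Value of long forward = (F − K)·e^(−rT) = (162.0149 − 147.24) · e^(−0.0154·8/12)
= 14.7749 × 0.989786 = 14.62

₹14.62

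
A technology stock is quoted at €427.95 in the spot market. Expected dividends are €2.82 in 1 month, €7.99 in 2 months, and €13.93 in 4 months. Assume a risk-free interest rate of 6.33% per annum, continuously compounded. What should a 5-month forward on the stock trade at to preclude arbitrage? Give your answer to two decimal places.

€414.39

PV(dividends) I = 2.82·e^(−0.0633·1/12) + 7.99·e^(−0.0633·2/12) + 13.93·e^(−0.0633·4/12)
I = 2.8052 + 7.9061 + 13.6392 = 24.3505
F = (S − I)·e^(rT) = (427.95 − 24.3505) · e^(0.0633·5/12)
= 403.5995 · e^0.026375 = 403.5995 × 1.026726 = €414.39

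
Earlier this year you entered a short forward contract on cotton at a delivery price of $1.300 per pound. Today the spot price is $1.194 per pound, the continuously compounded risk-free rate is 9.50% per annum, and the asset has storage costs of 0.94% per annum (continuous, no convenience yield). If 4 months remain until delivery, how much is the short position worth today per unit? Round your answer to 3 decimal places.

$0.062 per pound

Current fair forward for the remaining 4 months: F = S·e^((r + u)·T), (r + u) = 0.0950 + 0.0094 = 0.1044
F = 1.194 · e^(0.1044 × 4/12) = 1.194 × 1.035413 = 1.2363
Value of long forward = (F − K)·e^(−rT) = (1.2363 − 1.300) · e^(−0.0950·4/12)
= -0.0637 × 0.968829 = -0.062
Short position value = −(long value) = $0.062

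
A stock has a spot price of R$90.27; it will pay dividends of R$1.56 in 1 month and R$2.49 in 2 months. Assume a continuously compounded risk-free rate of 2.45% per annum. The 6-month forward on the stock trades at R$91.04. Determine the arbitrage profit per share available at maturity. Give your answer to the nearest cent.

PV(dividends) I = 1.56·e^(−0.0245·1/12) + 2.49·e^(−0.0245·2/12) = 4.0367
Fair forward F* = (S − I)·e^(rT) = (90.27 − 4.0367)·e^0.012250 = 86.2333 × 1.012325 = 87.2961
Market R$91.04 > fair 87.2961: forward overpriced → cash-and-carry (borrow at r, buy the stock and collect the dividends, short the forward).
Profit at T = |F_mkt − F*| = |91.04 − 87.2961| = R$3.74 per share

R$3.74 per share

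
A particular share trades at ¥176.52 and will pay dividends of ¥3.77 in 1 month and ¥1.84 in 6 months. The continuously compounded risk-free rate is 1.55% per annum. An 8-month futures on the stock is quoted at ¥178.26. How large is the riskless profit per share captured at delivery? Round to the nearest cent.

¥5.56 per share

PV(dividends) I = 3.77·e^(−0.0155·1/12) + 1.84·e^(−0.0155·6/12) = 5.5909
Fair futures F* = (S − I)·e^(rT) = (176.52 − 5.5909)·e^0.010333 = 170.9291 × 1.010387 = 172.7045
Market ¥178.26 > fair 172.7045: forward overpriced → cash-and-carry (borrow at r, buy the stock and collect the dividends, short the forward).
Profit at T = |F_mkt − F*| = |178.26 − 172.7045| = ¥5.56 per share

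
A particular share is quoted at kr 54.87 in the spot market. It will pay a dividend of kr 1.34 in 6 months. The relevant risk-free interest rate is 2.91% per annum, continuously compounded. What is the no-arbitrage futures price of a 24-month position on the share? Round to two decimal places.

kr 56.76

PV(dividends) I = 1.34·e^(−0.0291·6/12)
I = 1.3206
F = (S − I)·e^(rT) = (54.87 − 1.3206) · e^(0.0291·24/12)
= 53.5494 · e^0.058200 = 53.5494 × 1.059927 = kr 56.76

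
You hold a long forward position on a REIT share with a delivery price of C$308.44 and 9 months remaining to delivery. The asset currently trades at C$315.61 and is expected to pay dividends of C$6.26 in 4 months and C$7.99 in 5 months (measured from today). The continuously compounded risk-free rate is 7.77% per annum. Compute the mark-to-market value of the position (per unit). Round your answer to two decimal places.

PV(remaining dividends) I = 6.26·e^(−0.0777·4/12) + 7.99·e^(−0.0777·5/12) = 13.8354
Current forward F = (S − I)·e^(rT) = (315.61 − 13.8354)·e^(0.0777·9/12) = 301.7746 × 1.060006 = 319.8829
Value (long) = (F − K)·e^(−rT) = (319.8829 − 308.44) × 0.943390 = 10.7951
Value = C$10.80

C$10.80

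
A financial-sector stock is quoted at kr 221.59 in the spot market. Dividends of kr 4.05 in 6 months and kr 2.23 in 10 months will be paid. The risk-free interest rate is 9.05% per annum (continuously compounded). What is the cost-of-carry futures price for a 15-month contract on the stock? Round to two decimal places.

kr 241.48

PV(dividends) I = 4.05·e^(−0.0905·6/12) + 2.23·e^(−0.0905·10/12)
I = 3.8708 + 2.0680 = 5.9388
F = (S − I)·e^(rT) = (221.59 − 5.9388) · e^(0.0905·15/12)
= 215.6512 · e^0.113125 = 215.6512 × 1.119772 = kr 241.48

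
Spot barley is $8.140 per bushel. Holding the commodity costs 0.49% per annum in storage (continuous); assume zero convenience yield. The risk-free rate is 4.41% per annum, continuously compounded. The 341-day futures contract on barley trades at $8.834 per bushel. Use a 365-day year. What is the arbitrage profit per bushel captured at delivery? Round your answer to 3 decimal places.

$0.313 per bushel

Fair futures: F* = S·e^(carry·T), with carry = (r + u) = 0.0441 + 0.0049 = 0.0490
F* = 8.140 · e^(0.0490 × 341/365) = 8.140 · e^0.045778 = 8.140 × 1.046842 = $8.5213
Market $8.834 > fair $8.5213: forward overpriced → cash-and-carry (buy spot, short the forward).
At maturity, profit = |F_mkt − F*| = |8.834 − 8.5213| = $0.313 per bushel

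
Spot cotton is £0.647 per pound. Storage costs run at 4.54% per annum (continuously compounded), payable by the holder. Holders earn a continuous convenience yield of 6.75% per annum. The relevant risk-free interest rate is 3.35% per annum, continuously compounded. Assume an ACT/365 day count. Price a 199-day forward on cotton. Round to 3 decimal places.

Net carry = r + u − y = 0.0335 + 0.0454 − 0.0675 = 0.0114
F = S·e^((r+u−y)T) = 0.647 · e^(0.0114 × 199/365) = 0.647 · e^0.006215
= 0.647 × 1.006234 = £0.651 per pound

£0.651 per pound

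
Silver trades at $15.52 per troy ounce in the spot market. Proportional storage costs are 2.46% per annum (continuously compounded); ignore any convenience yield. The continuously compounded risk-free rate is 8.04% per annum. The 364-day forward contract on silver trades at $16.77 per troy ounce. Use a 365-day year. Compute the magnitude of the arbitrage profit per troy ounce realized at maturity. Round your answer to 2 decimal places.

Fair forward: F* = S·e^(carry·T), with carry = (r + u) = 0.0804 + 0.0246 = 0.1050
F* = 15.52 · e^(0.1050 × 364/365) = 15.52 · e^0.104712 = 15.52 × 1.110391 = $17.2333
Market $16.77 < fair $17.2333: forward underpriced → reverse cash-and-carry (short spot, go long the forward).
At maturity, profit = |F_mkt − F*| = |16.77 − 17.2333| = $0.46 per troy ounce

$0.46 per troy ounce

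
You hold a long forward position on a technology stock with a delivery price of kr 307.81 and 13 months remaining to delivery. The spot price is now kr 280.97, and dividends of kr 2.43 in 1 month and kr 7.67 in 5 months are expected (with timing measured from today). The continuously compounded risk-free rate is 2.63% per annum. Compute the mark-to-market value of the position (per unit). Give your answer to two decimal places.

PV(remaining dividends) I = 2.43·e^(−0.0263·1/12) + 7.67·e^(−0.0263·5/12) = 10.0111
Current forward F = (S − I)·e^(rT) = (280.97 − 10.0111)·e^(0.0263·13/12) = 270.9589 × 1.028901 = 278.7899
Value (long) = (F − K)·e^(−rT) = (278.7899 − 307.81) × 0.971910 = -28.2049
Value = -kr 28.20

-kr 28.20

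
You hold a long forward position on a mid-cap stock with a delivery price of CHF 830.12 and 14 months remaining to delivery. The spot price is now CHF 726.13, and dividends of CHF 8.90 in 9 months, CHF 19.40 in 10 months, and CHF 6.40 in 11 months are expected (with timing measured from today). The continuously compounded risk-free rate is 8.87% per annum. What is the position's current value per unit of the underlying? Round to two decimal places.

PV(remaining dividends) I = 8.90·e^(−0.0887·9/12) + 19.40·e^(−0.0887·10/12) + 6.40·e^(−0.0887·11/12) = 32.2451
Current forward F = (S − I)·e^(rT) = (726.13 − 32.2451)·e^(0.0887·14/12) = 693.8849 × 1.109027 = 769.5371
Value (long) = (F − K)·e^(−rT) = (769.5371 − 830.12) × 0.901691 = -54.6271
Value = -CHF 54.63

-CHF 54.63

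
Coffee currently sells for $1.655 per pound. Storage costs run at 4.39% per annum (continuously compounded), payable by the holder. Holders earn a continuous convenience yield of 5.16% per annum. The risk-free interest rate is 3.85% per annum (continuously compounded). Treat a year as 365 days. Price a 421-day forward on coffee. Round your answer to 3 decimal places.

$1.715 per pound

Net carry = r + u − y = 0.0385 + 0.0439 − 0.0516 = 0.0308
F = S·e^((r+u−y)T) = 1.655 · e^(0.0308 × 421/365) = 1.655 · e^0.035525
= 1.655 × 1.036164 = $1.715 per pound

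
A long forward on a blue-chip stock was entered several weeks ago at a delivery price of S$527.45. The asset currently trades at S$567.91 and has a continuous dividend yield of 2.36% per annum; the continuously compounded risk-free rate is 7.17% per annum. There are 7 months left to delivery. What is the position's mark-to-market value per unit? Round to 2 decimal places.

S$54.30

Current fair forward for the remaining 7 months: F = S·e^((r − q)·T), (r − q) = 0.0717 − 0.0236 = 0.0481
F = 567.91 · e^(0.0481 × 7/12) = 567.91 × 1.028456 = 584.0704
Value of long forward = (F − K)·e^(−rT) = (584.0704 − 527.45) · e^(−0.0717·7/12)
= 56.6204 × 0.959038 = 54.30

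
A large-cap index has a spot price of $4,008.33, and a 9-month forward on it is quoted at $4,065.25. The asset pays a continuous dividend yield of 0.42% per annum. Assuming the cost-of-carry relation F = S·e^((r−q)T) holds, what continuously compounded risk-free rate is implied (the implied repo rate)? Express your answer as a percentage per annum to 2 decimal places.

From F = S·e^((r−q)T): (r − q) = ln(F/S)/T
ln(4065.25/4008.33) = ln(1.014200) = 0.014100
(r − q) = 0.014100 / (9/12) = 0.018800
r = ln(F/S)/T + q = 0.018800 + 0.0042 = 0.023000
r = 2.30%

2.30%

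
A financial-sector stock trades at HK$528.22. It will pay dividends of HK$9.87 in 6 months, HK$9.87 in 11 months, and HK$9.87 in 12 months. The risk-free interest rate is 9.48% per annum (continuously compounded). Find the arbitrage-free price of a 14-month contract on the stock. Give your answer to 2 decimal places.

HK$559.35

PV(dividends) I = 9.87·e^(−0.0948·6/12) + 9.87·e^(−0.0948·11/12) + 9.87·e^(−0.0948·12/12)
I = 9.4131 + 9.0485 + 8.9773 = 27.4389
F = (S − I)·e^(rT) = (528.22 − 27.4389) · e^(0.0948·14/12)
= 500.7811 · e^0.110600 = 500.7811 × 1.116948 = HK$559.35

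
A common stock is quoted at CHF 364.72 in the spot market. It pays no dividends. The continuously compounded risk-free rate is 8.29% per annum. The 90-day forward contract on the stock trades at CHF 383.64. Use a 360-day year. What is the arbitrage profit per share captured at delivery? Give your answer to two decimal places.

CHF 11.28 per share

Fair forward: F* = S·e^(carry·T), with carry = r = 0.0829
F* = 364.72 · e^(0.0829 × 90/360) = 364.72 · e^0.020725 = 364.72 × 1.020941 = CHF 372.3576
Market CHF 383.64 > fair CHF 372.3576: forward overpriced → cash-and-carry (buy spot, short the forward).
At maturity, profit = |F_mkt − F*| = |383.64 − 372.3576| = CHF 11.28 per share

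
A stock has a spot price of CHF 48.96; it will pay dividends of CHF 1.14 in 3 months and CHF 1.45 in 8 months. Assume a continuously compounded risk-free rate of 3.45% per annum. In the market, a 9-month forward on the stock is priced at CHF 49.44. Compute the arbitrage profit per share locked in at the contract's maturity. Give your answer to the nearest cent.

PV(dividends) I = 1.14·e^(−0.0345·3/12) + 1.45·e^(−0.0345·8/12) = 2.5472
Fair forward F* = (S − I)·e^(rT) = (48.96 − 2.5472)·e^0.025875 = 46.4128 × 1.026213 = 47.6294
Market CHF 49.44 > fair 47.6294: forward overpriced → cash-and-carry (borrow at r, buy the stock and collect the dividends, short the forward).
Profit at T = |F_mkt − F*| = |49.44 − 47.6294| = CHF 1.81 per share

CHF 1.81 per share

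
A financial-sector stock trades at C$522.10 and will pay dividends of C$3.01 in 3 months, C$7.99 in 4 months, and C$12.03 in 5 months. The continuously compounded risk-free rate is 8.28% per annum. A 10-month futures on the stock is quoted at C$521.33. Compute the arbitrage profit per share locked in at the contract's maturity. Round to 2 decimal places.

C$14.13 per share

PV(dividends) I = 3.01·e^(−0.0828·3/12) + 7.99·e^(−0.0828·4/12) + 12.03·e^(−0.0828·5/12) = 22.3429
Fair futures F* = (S − I)·e^(rT) = (522.10 − 22.3429)·e^0.069000 = 499.7571 × 1.071436 = 535.4577
Market C$521.33 < fair 535.4577: forward underpriced → reverse cash-and-carry (short the stock, invest proceeds at r, pay the dividends, go long the forward).
Profit at T = |F_mkt − F*| = |521.33 − 535.4577| = C$14.13 per share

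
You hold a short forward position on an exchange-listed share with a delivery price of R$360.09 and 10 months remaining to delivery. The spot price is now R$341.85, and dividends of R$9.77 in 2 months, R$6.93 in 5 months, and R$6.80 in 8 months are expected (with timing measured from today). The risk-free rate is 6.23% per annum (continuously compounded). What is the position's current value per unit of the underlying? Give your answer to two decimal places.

R$22.97

PV(remaining dividends) I = 9.77·e^(−0.0623·2/12) + 6.93·e^(−0.0623·5/12) + 6.80·e^(−0.0623·8/12) = 22.9449
Current forward F = (S − I)·e^(rT) = (341.85 − 22.9449)·e^(0.0623·10/12) = 318.9051 × 1.053288 = 335.8989
Value (long) = (F − K)·e^(−rT) = (335.8989 − 360.09) × 0.949408 = -22.9672
Short position value = −(long value) = R$22.97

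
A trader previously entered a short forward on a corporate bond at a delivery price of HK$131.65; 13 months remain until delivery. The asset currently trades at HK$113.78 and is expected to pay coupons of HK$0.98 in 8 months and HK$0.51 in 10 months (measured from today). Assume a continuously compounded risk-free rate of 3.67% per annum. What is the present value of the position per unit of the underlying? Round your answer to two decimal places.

PV(remaining coupons) I = 0.98·e^(−0.0367·8/12) + 0.51·e^(−0.0367·10/12) = 1.4510
Current forward F = (S − I)·e^(rT) = (113.78 − 1.4510)·e^(0.0367·13/12) = 112.3290 × 1.040559 = 116.8850
Value (long) = (F − K)·e^(−rT) = (116.8850 − 131.65) × 0.961022 = -14.1895
Short position value = −(long value) = HK$14.19

HK$14.19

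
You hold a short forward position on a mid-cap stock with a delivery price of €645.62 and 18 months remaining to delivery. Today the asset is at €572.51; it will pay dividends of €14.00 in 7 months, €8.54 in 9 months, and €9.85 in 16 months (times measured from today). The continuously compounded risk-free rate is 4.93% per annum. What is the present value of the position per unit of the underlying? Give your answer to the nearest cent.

€58.15

PV(remaining dividends) I = 14.00·e^(−0.0493·7/12) + 8.54·e^(−0.0493·9/12) + 9.85·e^(−0.0493·16/12) = 31.0565
Current forward F = (S − I)·e^(rT) = (572.51 − 31.0565)·e^(0.0493·18/12) = 541.4535 × 1.076753 = 583.0117
Value (long) = (F − K)·e^(−rT) = (583.0117 − 645.62) × 0.928718 = -58.1455
Short position value = −(long value) = €58.15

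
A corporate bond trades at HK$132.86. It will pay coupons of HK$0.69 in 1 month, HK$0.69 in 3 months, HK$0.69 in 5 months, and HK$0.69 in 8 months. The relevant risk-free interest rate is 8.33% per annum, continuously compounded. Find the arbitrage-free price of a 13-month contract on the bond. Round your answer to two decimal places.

HK$142.47

PV(coupons) I = 0.69·e^(−0.0833·1/12) + 0.69·e^(−0.0833·3/12) + 0.69·e^(−0.0833·5/12) + 0.69·e^(−0.0833·8/12)
I = 0.6852 + 0.6758 + 0.6665 + 0.6527 = 2.6802
F = (S − I)·e^(rT) = (132.86 − 2.6802) · e^(0.0833·13/12)
= 130.1798 · e^0.090242 = 130.1798 × 1.094439 = HK$142.47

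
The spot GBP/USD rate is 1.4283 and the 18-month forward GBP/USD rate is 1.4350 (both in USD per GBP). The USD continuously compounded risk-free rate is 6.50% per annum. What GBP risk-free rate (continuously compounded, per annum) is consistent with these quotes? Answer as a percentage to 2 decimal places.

F = S·e^((r_USD − r_GBP)T) ⇒ r_GBP = r_USD − ln(F/S)/T
ln(1.4350/1.4283) = 0.004680; /(18/12) = 0.003120
r_GBP = 0.0650 − 0.003120 = 0.061880
r_GBP = 6.19%

6.19%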